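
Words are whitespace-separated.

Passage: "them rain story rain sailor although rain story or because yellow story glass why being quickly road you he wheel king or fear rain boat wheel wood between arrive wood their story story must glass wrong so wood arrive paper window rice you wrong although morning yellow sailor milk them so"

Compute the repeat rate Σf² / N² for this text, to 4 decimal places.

Frequencies: story:5, rain:4, wood:3, them:2, sailor:2, although:2, or:2, yellow:2, glass:2, you:2, wheel:2, arrive:2, wrong:2, so:2, because:1, why:1, being:1, quickly:1, road:1, he:1, … (11 more, each freq 1)
Σf² = 111; N² = 2601
Repeat rate = 111 / 2601 = 0.0427

0.0427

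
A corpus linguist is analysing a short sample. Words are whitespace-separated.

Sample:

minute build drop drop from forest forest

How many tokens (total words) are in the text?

7

Tokens: minute, build, drop, drop, from, forest, forest
N = 7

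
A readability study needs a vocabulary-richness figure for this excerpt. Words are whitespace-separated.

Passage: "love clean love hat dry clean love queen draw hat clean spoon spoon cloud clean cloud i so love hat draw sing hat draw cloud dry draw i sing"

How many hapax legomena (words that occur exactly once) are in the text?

2

Frequencies: love:4, clean:4, hat:4, draw:4, cloud:3, dry:2, spoon:2, i:2, sing:2, queen:1, so:1
Hapax (freq=1): queen, so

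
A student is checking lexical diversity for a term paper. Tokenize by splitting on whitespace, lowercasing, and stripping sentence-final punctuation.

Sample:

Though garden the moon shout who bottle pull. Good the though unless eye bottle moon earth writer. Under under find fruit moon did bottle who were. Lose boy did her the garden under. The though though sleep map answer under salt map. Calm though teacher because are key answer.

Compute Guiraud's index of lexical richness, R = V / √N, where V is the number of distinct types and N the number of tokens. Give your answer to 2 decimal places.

N = 49, V = 30.
√N = 7.000000
R = 30 / 7.000000 = 4.29

4.29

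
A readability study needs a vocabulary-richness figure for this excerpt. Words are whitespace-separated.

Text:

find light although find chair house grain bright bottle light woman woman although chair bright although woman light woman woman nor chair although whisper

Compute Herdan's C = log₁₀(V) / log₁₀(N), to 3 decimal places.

N = 24, V = 11.
log₁₀(V) = 1.041393, log₁₀(N) = 1.380211
C = 1.041393 / 1.380211 = 0.755

0.755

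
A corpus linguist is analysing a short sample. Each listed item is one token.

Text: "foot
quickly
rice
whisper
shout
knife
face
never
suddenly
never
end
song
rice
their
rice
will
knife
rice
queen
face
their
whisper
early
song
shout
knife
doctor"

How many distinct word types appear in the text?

Distinct types: {doctor, early, end, face, foot, knife, never, queen, quickly, rice, shout, song, suddenly, their, whisper, will}
V = 16

16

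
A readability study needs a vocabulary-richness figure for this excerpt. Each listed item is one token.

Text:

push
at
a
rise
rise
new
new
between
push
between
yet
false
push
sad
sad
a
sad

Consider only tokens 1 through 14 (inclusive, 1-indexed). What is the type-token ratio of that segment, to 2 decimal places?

0.64

Segment tokens 1–14: push, at, a, rise, rise, new, new, between, push, between, yet, false, push, sad
Segment N = 14, segment V = 9.
TTR = 9 / 14 = 0.64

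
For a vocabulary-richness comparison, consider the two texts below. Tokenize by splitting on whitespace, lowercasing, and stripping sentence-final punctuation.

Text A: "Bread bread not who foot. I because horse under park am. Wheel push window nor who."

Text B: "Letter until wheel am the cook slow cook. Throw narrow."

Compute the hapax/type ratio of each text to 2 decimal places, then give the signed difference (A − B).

A: hapax=12, V=14, ratio=0.86
B: hapax=8, V=9, ratio=0.89
Difference = 0.86 − 0.89 = -0.03

-0.03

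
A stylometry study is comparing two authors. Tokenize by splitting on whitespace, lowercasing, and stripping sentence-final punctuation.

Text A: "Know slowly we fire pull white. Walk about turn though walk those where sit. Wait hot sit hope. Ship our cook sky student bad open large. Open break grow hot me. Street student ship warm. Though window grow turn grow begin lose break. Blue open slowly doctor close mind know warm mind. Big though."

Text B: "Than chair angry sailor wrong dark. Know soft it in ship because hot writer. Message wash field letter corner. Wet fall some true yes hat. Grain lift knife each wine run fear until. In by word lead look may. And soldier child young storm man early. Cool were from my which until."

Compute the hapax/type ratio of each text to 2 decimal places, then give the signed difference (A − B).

A: hapax=23, V=37, ratio=0.62
B: hapax=48, V=50, ratio=0.96
Difference = 0.62 − 0.96 = -0.34

-0.34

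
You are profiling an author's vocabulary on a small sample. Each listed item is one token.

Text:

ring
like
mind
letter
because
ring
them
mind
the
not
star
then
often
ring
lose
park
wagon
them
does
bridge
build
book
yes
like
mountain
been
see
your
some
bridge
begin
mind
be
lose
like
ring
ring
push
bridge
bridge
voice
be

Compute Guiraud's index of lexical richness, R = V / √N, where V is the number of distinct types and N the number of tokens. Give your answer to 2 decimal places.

4.32

N = 42, V = 28.
√N = 6.480741
R = 28 / 6.480741 = 4.32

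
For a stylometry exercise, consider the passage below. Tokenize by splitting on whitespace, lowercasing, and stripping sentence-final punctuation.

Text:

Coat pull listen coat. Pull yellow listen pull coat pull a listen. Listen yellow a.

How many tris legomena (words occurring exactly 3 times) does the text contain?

Frequencies: pull:4, listen:4, coat:3, yellow:2, a:2
Words with frequency 3: coat

1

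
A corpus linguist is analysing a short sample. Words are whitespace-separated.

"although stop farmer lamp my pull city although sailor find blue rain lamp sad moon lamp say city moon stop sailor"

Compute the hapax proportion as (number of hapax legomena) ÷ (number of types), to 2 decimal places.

0.57

Frequencies: lamp:3, although:2, stop:2, city:2, sailor:2, moon:2, farmer:1, my:1, pull:1, find:1, blue:1, rain:1, sad:1, say:1
Hapax count = 8; type count = 14.
Ratio = 8 / 14 = 0.57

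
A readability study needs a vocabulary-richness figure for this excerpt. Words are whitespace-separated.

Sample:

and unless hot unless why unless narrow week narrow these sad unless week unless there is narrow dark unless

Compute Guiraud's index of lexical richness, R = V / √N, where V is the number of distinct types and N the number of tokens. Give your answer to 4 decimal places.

2.5236

N = 19, V = 11.
√N = 4.358899
R = 11 / 4.358899 = 2.5236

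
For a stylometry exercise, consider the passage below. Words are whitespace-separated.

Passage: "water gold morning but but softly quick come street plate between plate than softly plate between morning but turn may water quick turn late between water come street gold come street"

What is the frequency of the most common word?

Frequencies: water:3, but:3, come:3, street:3, plate:3, between:3, gold:2, morning:2, softly:2, quick:2, turn:2, than:1, may:1, late:1
Most common: 'water' with frequency 3.

3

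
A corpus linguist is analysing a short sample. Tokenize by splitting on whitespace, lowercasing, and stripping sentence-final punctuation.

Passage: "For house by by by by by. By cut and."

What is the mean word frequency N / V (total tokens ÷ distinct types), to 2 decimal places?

N = 10 tokens, V = 5 types.
Mean frequency = N / V = 10 / 5 = 2.00

2.00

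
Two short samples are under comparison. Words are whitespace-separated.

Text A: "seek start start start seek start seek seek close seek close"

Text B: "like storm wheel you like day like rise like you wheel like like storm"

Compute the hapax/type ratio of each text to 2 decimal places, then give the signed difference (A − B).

-0.33

A: hapax=0, V=3, ratio=0.00
B: hapax=2, V=6, ratio=0.33
Difference = 0.00 − 0.33 = -0.33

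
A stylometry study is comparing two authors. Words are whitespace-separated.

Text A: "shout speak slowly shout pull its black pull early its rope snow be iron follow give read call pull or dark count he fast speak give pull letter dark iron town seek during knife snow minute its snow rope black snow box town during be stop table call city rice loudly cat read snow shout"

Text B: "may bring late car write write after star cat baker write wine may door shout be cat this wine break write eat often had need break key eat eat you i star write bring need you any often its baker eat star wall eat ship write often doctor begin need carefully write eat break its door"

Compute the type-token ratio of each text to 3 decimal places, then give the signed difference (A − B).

0.082

TTR(A) = 33/55 = 0.600
TTR(B) = 29/56 = 0.518
Difference = 0.600 − 0.518 = 0.082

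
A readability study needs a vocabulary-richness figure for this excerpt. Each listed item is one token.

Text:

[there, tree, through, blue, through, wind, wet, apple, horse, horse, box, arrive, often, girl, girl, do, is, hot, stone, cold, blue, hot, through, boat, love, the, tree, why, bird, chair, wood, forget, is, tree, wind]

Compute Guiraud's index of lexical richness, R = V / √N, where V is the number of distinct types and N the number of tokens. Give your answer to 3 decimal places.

N = 35, V = 25.
√N = 5.916080
R = 25 / 5.916080 = 4.226

4.226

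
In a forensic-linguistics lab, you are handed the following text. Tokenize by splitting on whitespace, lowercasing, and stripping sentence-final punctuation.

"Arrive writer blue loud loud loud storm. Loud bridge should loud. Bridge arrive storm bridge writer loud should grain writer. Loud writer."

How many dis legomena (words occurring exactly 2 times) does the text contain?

3

Frequencies: loud:7, writer:4, bridge:3, arrive:2, storm:2, should:2, blue:1, grain:1
Words with frequency 2: arrive, should, storm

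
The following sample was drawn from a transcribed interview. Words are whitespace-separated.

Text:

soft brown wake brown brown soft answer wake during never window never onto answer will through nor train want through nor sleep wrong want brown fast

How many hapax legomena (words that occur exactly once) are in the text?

Frequencies: brown:4, soft:2, wake:2, answer:2, never:2, through:2, nor:2, want:2, during:1, window:1, onto:1, will:1, train:1, sleep:1, wrong:1, fast:1
Hapax (freq=1): during, fast, onto, sleep, train, will, window, wrong

8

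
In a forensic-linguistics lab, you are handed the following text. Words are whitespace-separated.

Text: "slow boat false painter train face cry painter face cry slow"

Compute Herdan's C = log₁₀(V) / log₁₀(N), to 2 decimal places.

N = 11, V = 7.
log₁₀(V) = 0.845098, log₁₀(N) = 1.041393
C = 0.845098 / 1.041393 = 0.81

0.81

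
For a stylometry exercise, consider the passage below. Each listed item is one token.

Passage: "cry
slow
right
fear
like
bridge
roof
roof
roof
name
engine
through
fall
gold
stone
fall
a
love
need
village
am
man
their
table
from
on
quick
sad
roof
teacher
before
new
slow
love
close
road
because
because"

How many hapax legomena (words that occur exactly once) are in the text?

Frequencies: roof:4, slow:2, fall:2, love:2, because:2, cry:1, right:1, fear:1, like:1, bridge:1, name:1, engine:1, through:1, gold:1, stone:1, a:1, need:1, village:1, am:1, man:1, … (11 more, each freq 1)
Hapax (freq=1): a, am, before, bridge, close, cry, engine, fear, from, gold, like, man, name, need, new, on, quick, right, road, sad, stone, table, teacher, their, through, village

26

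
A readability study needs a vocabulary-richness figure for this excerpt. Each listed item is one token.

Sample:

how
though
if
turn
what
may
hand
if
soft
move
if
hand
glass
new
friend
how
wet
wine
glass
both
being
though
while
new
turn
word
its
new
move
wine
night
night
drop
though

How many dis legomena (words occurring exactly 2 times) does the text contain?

Frequencies: though:3, if:3, new:3, how:2, turn:2, hand:2, move:2, glass:2, wine:2, night:2, what:1, may:1, soft:1, friend:1, wet:1, both:1, being:1, while:1, word:1, its:1, … (1 more, each freq 1)
Words with frequency 2: glass, hand, how, move, night, turn, wine

7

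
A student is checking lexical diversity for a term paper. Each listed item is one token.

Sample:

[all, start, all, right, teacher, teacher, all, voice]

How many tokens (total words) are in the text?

Tokens: all, start, all, right, teacher, teacher, all, voice
N = 8

8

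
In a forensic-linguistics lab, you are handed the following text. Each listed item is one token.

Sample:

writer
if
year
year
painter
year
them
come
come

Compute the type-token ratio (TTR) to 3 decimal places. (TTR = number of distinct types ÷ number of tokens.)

N = 9 tokens, V = 6 types.
TTR = V / N = 6 / 9 = 0.667

0.667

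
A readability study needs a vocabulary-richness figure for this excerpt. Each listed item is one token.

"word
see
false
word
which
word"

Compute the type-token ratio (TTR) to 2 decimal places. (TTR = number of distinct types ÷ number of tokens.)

N = 6 tokens, V = 4 types.
TTR = V / N = 4 / 6 = 0.67

0.67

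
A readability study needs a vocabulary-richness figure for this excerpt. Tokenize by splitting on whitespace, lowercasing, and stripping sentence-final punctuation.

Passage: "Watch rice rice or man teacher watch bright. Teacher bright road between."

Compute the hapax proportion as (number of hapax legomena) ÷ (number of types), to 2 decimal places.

Frequencies: watch:2, rice:2, teacher:2, bright:2, or:1, man:1, road:1, between:1
Hapax count = 4; type count = 8.
Ratio = 4 / 8 = 0.50

0.50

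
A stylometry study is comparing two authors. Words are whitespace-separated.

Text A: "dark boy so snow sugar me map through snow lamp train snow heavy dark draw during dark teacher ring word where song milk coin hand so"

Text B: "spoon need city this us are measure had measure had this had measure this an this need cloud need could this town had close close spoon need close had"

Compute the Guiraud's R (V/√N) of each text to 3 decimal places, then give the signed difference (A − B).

1.704

A: V=21, N=26, R=4.118
B: V=13, N=29, R=2.414
Difference = 4.118 − 2.414 = 1.704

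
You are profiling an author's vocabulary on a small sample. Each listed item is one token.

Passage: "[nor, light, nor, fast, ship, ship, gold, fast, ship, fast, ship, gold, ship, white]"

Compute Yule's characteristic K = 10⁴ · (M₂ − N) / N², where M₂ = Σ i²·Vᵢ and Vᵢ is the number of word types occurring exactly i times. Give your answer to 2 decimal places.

1530.61

Frequencies: ship:5, fast:3, nor:2, gold:2, light:1, white:1
N = 14. Frequency spectrum: V_1=2, V_2=2, V_3=1, V_5=1
M₂ = 1²·2 + 2²·2 + 3²·1 + 5²·1 = 44
K = 10000 × (44 − 14) / 14² = 1530.61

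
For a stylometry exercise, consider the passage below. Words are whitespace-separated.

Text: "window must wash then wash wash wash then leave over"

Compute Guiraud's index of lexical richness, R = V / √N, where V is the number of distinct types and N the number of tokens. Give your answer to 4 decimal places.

1.8974

N = 10, V = 6.
√N = 3.162278
R = 6 / 3.162278 = 1.8974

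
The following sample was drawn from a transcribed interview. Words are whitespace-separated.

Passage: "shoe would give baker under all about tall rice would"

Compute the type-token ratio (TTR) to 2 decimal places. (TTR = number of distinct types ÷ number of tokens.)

N = 10 tokens, V = 9 types.
TTR = V / N = 9 / 10 = 0.90

0.90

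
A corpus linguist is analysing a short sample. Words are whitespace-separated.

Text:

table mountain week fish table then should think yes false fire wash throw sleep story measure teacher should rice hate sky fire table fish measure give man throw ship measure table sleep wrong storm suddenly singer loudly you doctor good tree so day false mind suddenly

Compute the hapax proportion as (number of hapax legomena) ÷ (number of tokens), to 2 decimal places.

Frequencies: table:4, measure:3, fish:2, should:2, false:2, fire:2, throw:2, sleep:2, suddenly:2, mountain:1, week:1, then:1, think:1, yes:1, wash:1, story:1, teacher:1, rice:1, hate:1, sky:1, … (14 more, each freq 1)
Hapax count = 25; token count = 46.
Ratio = 25 / 46 = 0.54

0.54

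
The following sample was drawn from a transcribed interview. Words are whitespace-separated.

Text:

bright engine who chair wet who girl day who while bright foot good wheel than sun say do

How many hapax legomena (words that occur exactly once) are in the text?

Frequencies: who:3, bright:2, engine:1, chair:1, wet:1, girl:1, day:1, while:1, foot:1, good:1, wheel:1, than:1, sun:1, say:1, do:1
Hapax (freq=1): chair, day, do, engine, foot, girl, good, say, sun, than, wet, wheel, while

13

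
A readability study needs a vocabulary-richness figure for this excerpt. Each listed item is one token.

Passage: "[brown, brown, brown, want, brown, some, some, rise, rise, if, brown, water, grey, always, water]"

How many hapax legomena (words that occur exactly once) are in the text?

4

Frequencies: brown:5, some:2, rise:2, water:2, want:1, if:1, grey:1, always:1
Hapax (freq=1): always, grey, if, want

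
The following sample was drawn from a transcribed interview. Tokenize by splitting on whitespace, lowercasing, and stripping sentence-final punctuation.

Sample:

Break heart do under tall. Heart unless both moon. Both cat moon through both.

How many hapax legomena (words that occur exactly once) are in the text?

7

Frequencies: both:3, heart:2, moon:2, break:1, do:1, under:1, tall:1, unless:1, cat:1, through:1
Hapax (freq=1): break, cat, do, tall, through, under, unless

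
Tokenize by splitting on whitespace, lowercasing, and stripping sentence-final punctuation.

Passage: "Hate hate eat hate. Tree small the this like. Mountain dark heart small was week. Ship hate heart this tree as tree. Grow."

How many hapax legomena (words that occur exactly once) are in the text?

Frequencies: hate:4, tree:3, small:2, this:2, heart:2, eat:1, the:1, like:1, mountain:1, dark:1, was:1, week:1, ship:1, as:1, grow:1
Hapax (freq=1): as, dark, eat, grow, like, mountain, ship, the, was, week

10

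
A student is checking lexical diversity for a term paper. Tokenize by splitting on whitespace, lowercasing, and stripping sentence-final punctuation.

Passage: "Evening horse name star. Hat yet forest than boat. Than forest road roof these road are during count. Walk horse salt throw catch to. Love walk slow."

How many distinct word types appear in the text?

Distinct types: {are, boat, catch, count, during, evening, forest, hat, horse, love, name, road, roof, salt, slow, star, than, these, throw, to, walk, yet}
V = 22

22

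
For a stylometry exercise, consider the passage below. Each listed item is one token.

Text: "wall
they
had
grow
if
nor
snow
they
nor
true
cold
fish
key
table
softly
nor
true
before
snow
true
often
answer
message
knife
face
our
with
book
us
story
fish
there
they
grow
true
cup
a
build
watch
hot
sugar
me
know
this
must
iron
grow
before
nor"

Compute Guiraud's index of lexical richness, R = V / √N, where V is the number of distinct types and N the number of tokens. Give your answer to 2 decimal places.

N = 49, V = 36.
√N = 7.000000
R = 36 / 7.000000 = 5.14

5.14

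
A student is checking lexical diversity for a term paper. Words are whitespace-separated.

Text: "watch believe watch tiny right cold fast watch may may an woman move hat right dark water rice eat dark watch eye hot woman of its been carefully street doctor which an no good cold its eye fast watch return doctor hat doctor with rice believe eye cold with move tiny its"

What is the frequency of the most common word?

Frequencies: watch:5, cold:3, eye:3, its:3, doctor:3, believe:2, tiny:2, right:2, fast:2, may:2, an:2, woman:2, move:2, hat:2, dark:2, rice:2, with:2, water:1, eat:1, hot:1, … (8 more, each freq 1)
Most common: 'watch' with frequency 5.

5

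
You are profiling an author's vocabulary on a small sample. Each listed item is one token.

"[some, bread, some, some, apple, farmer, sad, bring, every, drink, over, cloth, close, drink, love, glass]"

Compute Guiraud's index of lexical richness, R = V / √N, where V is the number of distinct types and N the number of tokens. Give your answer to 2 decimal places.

3.25

N = 16, V = 13.
√N = 4.000000
R = 13 / 4.000000 = 3.25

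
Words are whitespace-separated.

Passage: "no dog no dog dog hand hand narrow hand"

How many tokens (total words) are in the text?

Tokens: no, dog, no, dog, dog, hand, hand, narrow, hand
N = 9

9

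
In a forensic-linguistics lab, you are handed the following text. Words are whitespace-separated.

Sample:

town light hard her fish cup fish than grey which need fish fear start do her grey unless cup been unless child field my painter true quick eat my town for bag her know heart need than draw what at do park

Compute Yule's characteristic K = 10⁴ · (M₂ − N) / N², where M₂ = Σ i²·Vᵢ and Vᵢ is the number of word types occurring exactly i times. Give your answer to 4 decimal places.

158.7302

Frequencies: her:3, fish:3, town:2, cup:2, than:2, grey:2, need:2, do:2, unless:2, my:2, light:1, hard:1, which:1, fear:1, start:1, been:1, child:1, field:1, painter:1, true:1, … (10 more, each freq 1)
N = 42. Frequency spectrum: V_1=20, V_2=8, V_3=2
M₂ = 1²·20 + 2²·8 + 3²·2 = 70
K = 10000 × (70 − 42) / 42² = 158.7302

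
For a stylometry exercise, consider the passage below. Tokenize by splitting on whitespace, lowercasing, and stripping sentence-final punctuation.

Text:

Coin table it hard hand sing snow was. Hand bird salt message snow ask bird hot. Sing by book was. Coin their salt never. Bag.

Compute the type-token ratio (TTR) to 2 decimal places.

0.72

N = 25 tokens, V = 18 types.
TTR = V / N = 18 / 25 = 0.72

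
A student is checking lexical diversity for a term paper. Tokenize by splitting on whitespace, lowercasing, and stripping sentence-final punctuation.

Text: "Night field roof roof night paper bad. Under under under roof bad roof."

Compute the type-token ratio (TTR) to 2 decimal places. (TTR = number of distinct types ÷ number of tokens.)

0.46

N = 13 tokens, V = 6 types.
TTR = V / N = 6 / 13 = 0.46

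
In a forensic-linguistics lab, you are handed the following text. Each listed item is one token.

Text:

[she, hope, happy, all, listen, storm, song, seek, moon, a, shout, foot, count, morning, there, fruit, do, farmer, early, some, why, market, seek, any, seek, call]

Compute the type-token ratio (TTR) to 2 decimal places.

N = 26 tokens, V = 24 types.
TTR = V / N = 24 / 26 = 0.92

0.92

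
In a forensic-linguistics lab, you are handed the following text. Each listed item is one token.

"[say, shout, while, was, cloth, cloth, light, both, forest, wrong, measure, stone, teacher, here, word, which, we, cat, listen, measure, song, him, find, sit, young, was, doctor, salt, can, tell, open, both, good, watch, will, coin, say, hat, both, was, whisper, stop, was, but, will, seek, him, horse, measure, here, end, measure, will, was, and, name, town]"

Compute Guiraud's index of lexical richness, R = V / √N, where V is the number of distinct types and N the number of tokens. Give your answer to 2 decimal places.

5.56

N = 57, V = 42.
√N = 7.549834
R = 42 / 7.549834 = 5.56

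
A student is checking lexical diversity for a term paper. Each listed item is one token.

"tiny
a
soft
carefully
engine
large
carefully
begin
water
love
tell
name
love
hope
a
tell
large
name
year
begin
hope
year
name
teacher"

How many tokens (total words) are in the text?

24

Tokens: tiny, a, soft, carefully, engine, large, carefully, begin, water, love, tell, name, love, hope, a, tell, large, name, year, begin, hope, year, name, teacher
N = 24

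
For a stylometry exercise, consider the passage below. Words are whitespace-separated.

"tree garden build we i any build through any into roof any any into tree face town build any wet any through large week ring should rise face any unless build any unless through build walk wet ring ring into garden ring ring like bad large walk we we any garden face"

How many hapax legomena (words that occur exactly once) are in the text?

8

Frequencies: any:9, build:5, ring:5, garden:3, we:3, through:3, into:3, face:3, tree:2, wet:2, large:2, unless:2, walk:2, i:1, roof:1, town:1, week:1, should:1, rise:1, like:1, … (1 more, each freq 1)
Hapax (freq=1): bad, i, like, rise, roof, should, town, week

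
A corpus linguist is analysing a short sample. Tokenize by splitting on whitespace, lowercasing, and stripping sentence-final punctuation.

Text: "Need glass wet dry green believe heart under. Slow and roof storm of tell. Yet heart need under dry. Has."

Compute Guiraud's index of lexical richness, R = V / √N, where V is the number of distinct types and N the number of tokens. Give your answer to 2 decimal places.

3.58

N = 20, V = 16.
√N = 4.472136
R = 16 / 4.472136 = 3.58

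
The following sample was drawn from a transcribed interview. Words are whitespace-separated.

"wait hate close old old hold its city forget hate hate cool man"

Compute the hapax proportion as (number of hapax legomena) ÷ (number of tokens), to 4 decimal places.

Frequencies: hate:3, old:2, wait:1, close:1, hold:1, its:1, city:1, forget:1, cool:1, man:1
Hapax count = 8; token count = 13.
Ratio = 8 / 13 = 0.6154

0.6154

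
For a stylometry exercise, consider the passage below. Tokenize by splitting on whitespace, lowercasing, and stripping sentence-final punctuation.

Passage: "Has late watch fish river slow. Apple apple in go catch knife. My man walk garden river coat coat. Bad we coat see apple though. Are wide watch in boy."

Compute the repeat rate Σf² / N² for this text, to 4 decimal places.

Frequencies: apple:3, coat:3, watch:2, river:2, in:2, has:1, late:1, fish:1, slow:1, go:1, catch:1, knife:1, my:1, man:1, walk:1, garden:1, bad:1, we:1, see:1, though:1, … (3 more, each freq 1)
Σf² = 48; N² = 900
Repeat rate = 48 / 900 = 0.0533

0.0533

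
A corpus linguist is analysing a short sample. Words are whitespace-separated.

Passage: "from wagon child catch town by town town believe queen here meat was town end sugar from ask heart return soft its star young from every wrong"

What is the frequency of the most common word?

4

Frequencies: town:4, from:3, wagon:1, child:1, catch:1, by:1, believe:1, queen:1, here:1, meat:1, was:1, end:1, sugar:1, ask:1, heart:1, return:1, soft:1, its:1, star:1, young:1, … (2 more, each freq 1)
Most common: 'town' with frequency 4.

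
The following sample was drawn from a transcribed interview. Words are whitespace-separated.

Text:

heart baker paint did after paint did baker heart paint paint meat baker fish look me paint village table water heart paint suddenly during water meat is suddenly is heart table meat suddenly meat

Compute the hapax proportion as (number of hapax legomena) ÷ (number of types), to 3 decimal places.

Frequencies: paint:6, heart:4, meat:4, baker:3, suddenly:3, did:2, table:2, water:2, is:2, after:1, fish:1, look:1, me:1, village:1, during:1
Hapax count = 6; type count = 15.
Ratio = 6 / 15 = 0.400

0.400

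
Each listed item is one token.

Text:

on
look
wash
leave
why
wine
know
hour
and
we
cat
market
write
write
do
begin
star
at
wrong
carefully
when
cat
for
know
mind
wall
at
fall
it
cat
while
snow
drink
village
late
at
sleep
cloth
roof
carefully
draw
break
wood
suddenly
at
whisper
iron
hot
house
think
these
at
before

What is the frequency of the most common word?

Frequencies: at:5, cat:3, know:2, write:2, carefully:2, on:1, look:1, wash:1, leave:1, why:1, wine:1, hour:1, and:1, we:1, market:1, do:1, begin:1, star:1, wrong:1, when:1, … (24 more, each freq 1)
Most common: 'at' with frequency 5.

5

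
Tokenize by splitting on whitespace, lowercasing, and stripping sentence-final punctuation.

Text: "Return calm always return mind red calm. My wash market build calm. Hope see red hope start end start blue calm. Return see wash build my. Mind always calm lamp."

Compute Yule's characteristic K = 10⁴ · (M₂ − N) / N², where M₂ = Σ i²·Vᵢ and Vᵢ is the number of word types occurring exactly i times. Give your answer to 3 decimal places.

Frequencies: calm:5, return:3, always:2, mind:2, red:2, my:2, wash:2, build:2, hope:2, see:2, start:2, market:1, end:1, blue:1, lamp:1
N = 30. Frequency spectrum: V_1=4, V_2=9, V_3=1, V_5=1
M₂ = 1²·4 + 2²·9 + 3²·1 + 5²·1 = 74
K = 10000 × (74 − 30) / 30² = 488.889

488.889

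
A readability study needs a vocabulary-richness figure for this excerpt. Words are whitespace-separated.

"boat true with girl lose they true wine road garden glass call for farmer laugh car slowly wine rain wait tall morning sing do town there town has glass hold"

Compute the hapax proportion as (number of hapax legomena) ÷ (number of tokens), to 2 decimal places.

0.73

Frequencies: true:2, wine:2, glass:2, town:2, boat:1, with:1, girl:1, lose:1, they:1, road:1, garden:1, call:1, for:1, farmer:1, laugh:1, car:1, slowly:1, rain:1, wait:1, tall:1, … (6 more, each freq 1)
Hapax count = 22; token count = 30.
Ratio = 22 / 30 = 0.73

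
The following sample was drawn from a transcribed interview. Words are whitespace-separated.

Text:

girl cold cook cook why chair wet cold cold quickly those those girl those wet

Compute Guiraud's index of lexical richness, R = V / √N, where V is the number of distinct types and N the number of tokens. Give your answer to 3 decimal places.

N = 15, V = 8.
√N = 3.872983
R = 8 / 3.872983 = 2.066

2.066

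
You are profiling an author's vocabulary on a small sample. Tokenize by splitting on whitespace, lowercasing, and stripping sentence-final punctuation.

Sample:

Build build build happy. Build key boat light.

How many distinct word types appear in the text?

5

Distinct types: {boat, build, happy, key, light}
V = 5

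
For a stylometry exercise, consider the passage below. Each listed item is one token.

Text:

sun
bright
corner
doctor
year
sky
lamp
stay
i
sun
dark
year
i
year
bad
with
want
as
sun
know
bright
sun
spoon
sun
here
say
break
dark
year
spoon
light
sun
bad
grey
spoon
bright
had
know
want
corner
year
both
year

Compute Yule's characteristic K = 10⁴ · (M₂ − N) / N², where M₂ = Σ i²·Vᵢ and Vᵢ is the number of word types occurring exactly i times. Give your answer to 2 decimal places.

454.30

Frequencies: sun:6, year:6, bright:3, spoon:3, corner:2, i:2, dark:2, bad:2, want:2, know:2, doctor:1, sky:1, lamp:1, stay:1, with:1, as:1, here:1, say:1, break:1, light:1, … (3 more, each freq 1)
N = 43. Frequency spectrum: V_1=13, V_2=6, V_3=2, V_6=2
M₂ = 1²·13 + 2²·6 + 3²·2 + 6²·2 = 127
K = 10000 × (127 − 43) / 43² = 454.30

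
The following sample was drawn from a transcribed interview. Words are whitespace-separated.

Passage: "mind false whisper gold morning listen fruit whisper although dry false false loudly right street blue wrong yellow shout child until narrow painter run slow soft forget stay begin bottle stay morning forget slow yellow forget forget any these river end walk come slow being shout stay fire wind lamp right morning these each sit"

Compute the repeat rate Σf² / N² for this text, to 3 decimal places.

Frequencies: forget:4, false:3, morning:3, slow:3, stay:3, whisper:2, right:2, yellow:2, shout:2, these:2, mind:1, gold:1, listen:1, fruit:1, although:1, dry:1, loudly:1, street:1, blue:1, wrong:1, … (19 more, each freq 1)
Σf² = 101; N² = 3025
Repeat rate = 101 / 3025 = 0.033

0.033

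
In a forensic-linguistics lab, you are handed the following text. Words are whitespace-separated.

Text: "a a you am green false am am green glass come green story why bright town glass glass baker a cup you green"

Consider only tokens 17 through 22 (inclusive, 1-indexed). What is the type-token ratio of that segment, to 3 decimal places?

0.833

Segment tokens 17–22: glass, glass, baker, a, cup, you
Segment N = 6, segment V = 5.
TTR = 5 / 6 = 0.833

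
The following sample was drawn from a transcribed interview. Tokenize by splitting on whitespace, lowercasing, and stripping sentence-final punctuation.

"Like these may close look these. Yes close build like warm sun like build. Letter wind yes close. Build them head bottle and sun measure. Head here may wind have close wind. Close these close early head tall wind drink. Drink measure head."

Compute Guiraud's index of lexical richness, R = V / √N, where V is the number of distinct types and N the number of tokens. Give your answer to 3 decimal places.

3.202

N = 43, V = 21.
√N = 6.557439
R = 21 / 6.557439 = 3.202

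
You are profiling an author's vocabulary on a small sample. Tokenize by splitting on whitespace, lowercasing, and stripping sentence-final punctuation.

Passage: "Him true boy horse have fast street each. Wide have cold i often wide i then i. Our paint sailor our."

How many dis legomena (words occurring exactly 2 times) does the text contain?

3

Frequencies: i:3, have:2, wide:2, our:2, him:1, true:1, boy:1, horse:1, fast:1, street:1, each:1, cold:1, often:1, then:1, paint:1, sailor:1
Words with frequency 2: have, our, wide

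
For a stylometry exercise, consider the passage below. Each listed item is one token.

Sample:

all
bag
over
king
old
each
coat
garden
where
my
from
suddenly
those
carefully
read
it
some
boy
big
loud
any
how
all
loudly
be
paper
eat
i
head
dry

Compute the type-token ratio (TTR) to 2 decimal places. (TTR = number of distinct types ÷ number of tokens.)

0.97

N = 30 tokens, V = 29 types.
TTR = V / N = 29 / 30 = 0.97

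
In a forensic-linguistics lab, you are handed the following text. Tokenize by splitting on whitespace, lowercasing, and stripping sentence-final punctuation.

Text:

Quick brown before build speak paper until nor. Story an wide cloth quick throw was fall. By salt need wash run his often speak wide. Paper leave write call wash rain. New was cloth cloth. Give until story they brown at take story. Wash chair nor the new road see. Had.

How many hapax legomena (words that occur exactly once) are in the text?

24

Frequencies: story:3, cloth:3, wash:3, quick:2, brown:2, speak:2, paper:2, until:2, nor:2, wide:2, was:2, new:2, before:1, build:1, an:1, throw:1, fall:1, by:1, salt:1, need:1, … (16 more, each freq 1)
Hapax (freq=1): an, at, before, build, by, call, chair, fall, give, had, his, leave, need, often, rain, road, run, salt, see, take, the, they, throw, write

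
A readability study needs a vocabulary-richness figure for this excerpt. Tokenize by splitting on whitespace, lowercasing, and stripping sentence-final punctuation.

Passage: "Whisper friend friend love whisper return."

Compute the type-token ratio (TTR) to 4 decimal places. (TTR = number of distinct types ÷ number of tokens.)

0.6667

N = 6 tokens, V = 4 types.
TTR = V / N = 4 / 6 = 0.6667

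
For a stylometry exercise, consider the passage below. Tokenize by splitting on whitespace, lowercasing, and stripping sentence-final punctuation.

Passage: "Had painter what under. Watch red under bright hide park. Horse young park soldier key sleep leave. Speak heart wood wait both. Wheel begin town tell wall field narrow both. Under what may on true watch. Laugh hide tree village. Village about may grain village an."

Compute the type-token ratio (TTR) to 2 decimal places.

0.78

N = 46 tokens, V = 36 types.
TTR = V / N = 36 / 46 = 0.78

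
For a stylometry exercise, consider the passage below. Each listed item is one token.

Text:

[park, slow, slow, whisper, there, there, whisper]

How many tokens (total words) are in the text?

Tokens: park, slow, slow, whisper, there, there, whisper
N = 7

7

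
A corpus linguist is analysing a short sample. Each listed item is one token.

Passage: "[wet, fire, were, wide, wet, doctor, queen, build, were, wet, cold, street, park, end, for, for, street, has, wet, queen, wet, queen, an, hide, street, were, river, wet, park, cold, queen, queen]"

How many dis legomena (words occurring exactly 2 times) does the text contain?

Frequencies: wet:6, queen:5, were:3, street:3, cold:2, park:2, for:2, fire:1, wide:1, doctor:1, build:1, end:1, has:1, an:1, hide:1, river:1
Words with frequency 2: cold, for, park

3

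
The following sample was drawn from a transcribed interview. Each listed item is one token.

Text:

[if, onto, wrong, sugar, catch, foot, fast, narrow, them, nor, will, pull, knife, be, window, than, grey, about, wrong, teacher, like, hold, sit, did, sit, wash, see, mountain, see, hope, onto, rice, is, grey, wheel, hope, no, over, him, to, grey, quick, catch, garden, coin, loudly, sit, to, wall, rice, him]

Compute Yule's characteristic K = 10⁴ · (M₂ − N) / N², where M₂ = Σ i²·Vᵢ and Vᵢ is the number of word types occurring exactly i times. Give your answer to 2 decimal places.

Frequencies: grey:3, sit:3, onto:2, wrong:2, catch:2, see:2, hope:2, rice:2, him:2, to:2, if:1, sugar:1, foot:1, fast:1, narrow:1, them:1, nor:1, will:1, pull:1, knife:1, … (19 more, each freq 1)
N = 51. Frequency spectrum: V_1=29, V_2=8, V_3=2
M₂ = 1²·29 + 2²·8 + 3²·2 = 79
K = 10000 × (79 − 51) / 51² = 107.65

107.65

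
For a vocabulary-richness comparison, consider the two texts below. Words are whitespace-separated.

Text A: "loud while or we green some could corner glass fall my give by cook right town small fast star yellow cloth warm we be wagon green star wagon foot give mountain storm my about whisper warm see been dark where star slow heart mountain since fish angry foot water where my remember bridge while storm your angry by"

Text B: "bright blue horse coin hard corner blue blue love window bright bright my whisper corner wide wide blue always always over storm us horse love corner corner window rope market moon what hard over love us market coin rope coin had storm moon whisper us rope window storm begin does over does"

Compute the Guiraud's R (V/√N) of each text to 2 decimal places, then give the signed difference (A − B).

A: V=42, N=58, R=5.51
B: V=22, N=52, R=3.05
Difference = 5.51 − 3.05 = 2.46

2.46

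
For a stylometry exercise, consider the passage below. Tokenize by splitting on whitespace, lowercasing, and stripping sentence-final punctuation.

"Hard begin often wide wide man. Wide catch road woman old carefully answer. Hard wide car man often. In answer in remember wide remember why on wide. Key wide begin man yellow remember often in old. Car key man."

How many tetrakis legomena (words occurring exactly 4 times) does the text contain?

1

Frequencies: wide:7, man:4, often:3, in:3, remember:3, hard:2, begin:2, old:2, answer:2, car:2, key:2, catch:1, road:1, woman:1, carefully:1, why:1, on:1, yellow:1
Words with frequency 4: man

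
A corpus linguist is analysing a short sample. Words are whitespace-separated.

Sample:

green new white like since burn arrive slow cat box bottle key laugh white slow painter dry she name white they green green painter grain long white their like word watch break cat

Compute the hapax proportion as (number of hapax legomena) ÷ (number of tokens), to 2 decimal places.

Frequencies: white:4, green:3, like:2, slow:2, cat:2, painter:2, new:1, since:1, burn:1, arrive:1, box:1, bottle:1, key:1, laugh:1, dry:1, she:1, name:1, they:1, grain:1, long:1, … (4 more, each freq 1)
Hapax count = 18; token count = 33.
Ratio = 18 / 33 = 0.55

0.55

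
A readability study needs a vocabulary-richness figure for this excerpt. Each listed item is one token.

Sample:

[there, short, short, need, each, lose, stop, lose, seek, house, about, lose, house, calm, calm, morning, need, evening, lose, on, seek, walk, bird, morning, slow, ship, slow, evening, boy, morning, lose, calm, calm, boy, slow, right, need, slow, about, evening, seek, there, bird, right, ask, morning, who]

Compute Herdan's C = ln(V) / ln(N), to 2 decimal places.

0.79

N = 47, V = 21.
ln(V) = 3.044522, ln(N) = 3.850148
C = 3.044522 / 3.850148 = 0.79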